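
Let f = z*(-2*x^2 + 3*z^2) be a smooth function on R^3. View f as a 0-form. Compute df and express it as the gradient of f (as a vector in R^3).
df = (-4*x*z) dx + (0) dy + (-2*x^2 + 9*z^2) dz; grad f = (-4*x*z, 0, -2*x^2 + 9*z^2)

For a 0-form f, d f = (∂f/∂x) dx + (∂f/∂y) dy + (∂f/∂z) dz. The components of the vector representation are exactly the entries of grad f in Cartesian coordinates:
  ∂f/∂x = -4*x*z
  ∂f/∂y = 0
  ∂f/∂z = -2*x^2 + 9*z^2.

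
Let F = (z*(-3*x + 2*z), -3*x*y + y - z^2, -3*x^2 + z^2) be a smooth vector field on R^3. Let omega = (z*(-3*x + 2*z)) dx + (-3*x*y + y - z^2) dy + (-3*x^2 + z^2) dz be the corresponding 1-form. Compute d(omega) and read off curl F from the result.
d(omega) = (2*z) dy ∧ dz + (3*x + 4*z) dz ∧ dx + (-3*y) dx ∧ dy; curl F = (2*z, 3*x + 4*z, -3*y)

d omega = sum_{i<j} (∂f_j/∂x_i - ∂f_i/∂x_j) dx_i ∧ dx_j. Under the identification (dy ∧ dz, dz ∧ dx, dx ∧ dy) ↔ (e_x, e_y, e_z), the coefficients are exactly the components of curl F. Compute:
  ∂R/∂y - ∂Q/∂z = (0) - (-2*z) = 2*z
  ∂P/∂z - ∂R/∂x = (-3*x + 4*z) - (-6*x) = 3*x + 4*z
  ∂Q/∂x - ∂P/∂y = (-3*y) - (0) = -3*y.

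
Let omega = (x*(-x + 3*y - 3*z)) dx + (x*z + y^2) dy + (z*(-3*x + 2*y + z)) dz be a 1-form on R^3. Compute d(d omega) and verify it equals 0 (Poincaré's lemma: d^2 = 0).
d(d omega) = 0

Step 1: d omega = sum_{i<j} (∂f_j/∂x_i - ∂f_i/∂x_j) dx_i ∧ dx_j:
  coeff of dx ∧ dy: -3*x + z
  coeff of dx ∧ dz: 3*x - 3*z
  coeff of dy ∧ dz: -x + 2*z
Step 2: Apply d again to each 2-form coefficient. The only possible 3-form in R^3 is dx ∧ dy ∧ dz, with coefficient
  ∂(coeff of dy∧dz)/∂x - ∂(coeff of dx∧dz)/∂y + ∂(coeff of dx∧dy)/∂z
  = ∂/∂x (-x + 2*z) - ∂/∂y (3*x - 3*z) + ∂/∂z (-3*x + z).
Each of these terms simplifies to sums of mixed partials that cancel in pairs. The result is 0 (by equality of mixed partials for smooth functions — Schwarz / Clairaut).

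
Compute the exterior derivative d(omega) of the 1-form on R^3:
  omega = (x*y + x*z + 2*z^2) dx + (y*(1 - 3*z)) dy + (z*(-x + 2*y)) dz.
d(omega) = (-x) dx ∧ dy + (-x - 5*z) dx ∧ dz + (3*y + 2*z) dy ∧ dz

For a 1-form omega = sum_i f_i dx_i, the exterior derivative is
  d(omega) = sum_{i < j} (∂f_j/∂x_i - ∂f_i/∂x_j) dx_i ∧ dx_j.
  coefficient of dx ∧ dy: ∂f_2/∂x - ∂f_1/∂y = ∂(y*(1 - 3*z))/∂x - ∂(x*y + x*z + 2*z^2)/∂y = -x
  coefficient of dx ∧ dz: ∂f_3/∂x - ∂f_1/∂z = ∂(z*(-x + 2*y))/∂x - ∂(x*y + x*z + 2*z^2)/∂z = -x - 5*z
  coefficient of dy ∧ dz: ∂f_3/∂y - ∂f_2/∂z = ∂(z*(-x + 2*y))/∂y - ∂(y*(1 - 3*z))/∂z = 3*y + 2*z
Assembling: d(omega) = (-x) dx ∧ dy + (-x - 5*z) dx ∧ dz + (3*y + 2*z) dy ∧ dz.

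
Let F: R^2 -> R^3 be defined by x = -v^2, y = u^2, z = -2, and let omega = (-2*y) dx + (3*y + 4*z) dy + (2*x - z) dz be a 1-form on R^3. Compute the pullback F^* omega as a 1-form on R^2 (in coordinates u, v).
F^* omega = (6*u^3 - 16*u) du + (4*u^2*v) dv

Using F^*(f dg) = (f ∘ F) d(g ∘ F), substitute each coordinate x_i by F_i(u, v) in f_i, and replace dx_i by d F_i = (∂F_i/∂u) du + (∂F_i/∂v) dv.
  For the x component: f_1(F) = -2*u^2; d F_1 = (0) du + (-2*v) dv
  For the y component: f_2(F) = 3*u^2 - 8; d F_2 = (2*u) du + (0) dv
  For the z component: f_3(F) = 2 - 2*v^2; d F_3 = (0) du + (0) dv
Combining and collecting du, dv coefficients:
  coeff of du: 6*u^3 - 16*u
  coeff of dv: 4*u^2*v
F^* omega = (6*u^3 - 16*u) du + (4*u^2*v) dv.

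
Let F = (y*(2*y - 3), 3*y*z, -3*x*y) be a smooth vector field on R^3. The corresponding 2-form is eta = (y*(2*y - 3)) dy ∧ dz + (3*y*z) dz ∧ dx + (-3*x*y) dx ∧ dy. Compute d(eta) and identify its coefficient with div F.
d(eta) = (3*z) dx ∧ dy ∧ dz; div F = 3*z

For a 2-form in R^3 of the form above, applying d gives a 3-form with coefficient ∂P/∂x + ∂Q/∂y + ∂R/∂z:
  ∂P/∂x = 0
  ∂Q/∂y = 3*z
  ∂R/∂z = 0
Sum = 3*z, which is exactly div F.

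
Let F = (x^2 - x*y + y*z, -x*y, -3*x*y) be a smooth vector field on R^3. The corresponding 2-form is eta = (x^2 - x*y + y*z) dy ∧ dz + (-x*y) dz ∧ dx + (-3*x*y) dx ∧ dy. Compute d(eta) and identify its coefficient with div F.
d(eta) = (x - y) dx ∧ dy ∧ dz; div F = x - y

For a 2-form in R^3 of the form above, applying d gives a 3-form with coefficient ∂P/∂x + ∂Q/∂y + ∂R/∂z:
  ∂P/∂x = 2*x - y
  ∂Q/∂y = -x
  ∂R/∂z = 0
Sum = x - y, which is exactly div F.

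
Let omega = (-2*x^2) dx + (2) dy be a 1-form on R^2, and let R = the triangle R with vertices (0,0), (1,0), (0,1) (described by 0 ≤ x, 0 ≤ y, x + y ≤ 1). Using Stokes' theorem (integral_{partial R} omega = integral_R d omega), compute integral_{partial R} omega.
integral_(partial R) omega = 0

Stokes: integral_partial_R omega = integral_R d omega with d omega = (∂Q/∂x - ∂P/∂y) dx ∧ dy.
  ∂Q/∂x = 0
  ∂P/∂y = 0
  integrand = ∂Q/∂x - ∂P/∂y = 0.
Integrating over R: integral_0^1 integral_0^{1-x} (0) dy dx = 0.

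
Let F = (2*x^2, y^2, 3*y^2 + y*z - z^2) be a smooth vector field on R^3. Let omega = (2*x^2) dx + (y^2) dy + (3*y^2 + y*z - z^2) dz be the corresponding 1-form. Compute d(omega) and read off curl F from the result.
d(omega) = (6*y + z) dy ∧ dz + (0) dz ∧ dx + (0) dx ∧ dy; curl F = (6*y + z, 0, 0)

d omega = sum_{i<j} (∂f_j/∂x_i - ∂f_i/∂x_j) dx_i ∧ dx_j. Under the identification (dy ∧ dz, dz ∧ dx, dx ∧ dy) ↔ (e_x, e_y, e_z), the coefficients are exactly the components of curl F. Compute:
  ∂R/∂y - ∂Q/∂z = (6*y + z) - (0) = 6*y + z
  ∂P/∂z - ∂R/∂x = (0) - (0) = 0
  ∂Q/∂x - ∂P/∂y = (0) - (0) = 0.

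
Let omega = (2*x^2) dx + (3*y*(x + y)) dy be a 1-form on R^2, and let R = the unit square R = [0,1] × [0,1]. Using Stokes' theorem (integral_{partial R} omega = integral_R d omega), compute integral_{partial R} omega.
integral_(partial R) omega = 3/2

Stokes: integral_partial_R omega = integral_R d omega with d omega = (∂Q/∂x - ∂P/∂y) dx ∧ dy.
  ∂Q/∂x = 3*y
  ∂P/∂y = 0
  integrand = ∂Q/∂x - ∂P/∂y = 3*y.
Integrating over R: integral_0^1 integral_0^1 (3*y) dx dy = 3/2.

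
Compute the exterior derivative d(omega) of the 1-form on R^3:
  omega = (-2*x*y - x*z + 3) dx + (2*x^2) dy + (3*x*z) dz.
d(omega) = (6*x) dx ∧ dy + (x + 3*z) dx ∧ dz

For a 1-form omega = sum_i f_i dx_i, the exterior derivative is
  d(omega) = sum_{i < j} (∂f_j/∂x_i - ∂f_i/∂x_j) dx_i ∧ dx_j.
  coefficient of dx ∧ dy: ∂f_2/∂x - ∂f_1/∂y = ∂(2*x^2)/∂x - ∂(-2*x*y - x*z + 3)/∂y = 6*x
  coefficient of dx ∧ dz: ∂f_3/∂x - ∂f_1/∂z = ∂(3*x*z)/∂x - ∂(-2*x*y - x*z + 3)/∂z = x + 3*z
Assembling: d(omega) = (6*x) dx ∧ dy + (x + 3*z) dx ∧ dz.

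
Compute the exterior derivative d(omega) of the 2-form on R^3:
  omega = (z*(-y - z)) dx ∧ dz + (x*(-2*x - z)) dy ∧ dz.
d(omega) = (-4*x) dx ∧ dy ∧ dz

For a 2-form omega = sum_{i<j} g_{ij} dx_i ∧ dx_j, the exterior derivative is
  d(omega) = sum_{i<j} d(g_{ij}) ∧ dx_i ∧ dx_j = sum_{i<j, k} (∂g_{ij}/∂x_k) dx_k ∧ dx_i ∧ dx_j.
Expand each term, using dx_k ∧ dx_i ∧ dx_j = sgn(permutation) dx_{(a)} ∧ dx_{(b)} ∧ dx_{(c)} with (a < b < c) sorted:
  d(z*(-y - z)) includes (∂/∂y)(z*(-y - z)) dy = (-z) dy, which multiplied by dx ∧ dz gives (z) dx ∧ dy ∧ dz
  d(x*(-2*x - z)) includes (∂/∂x)(x*(-2*x - z)) dx = (-4*x - z) dx, which multiplied by dy ∧ dz gives (-4*x - z) dx ∧ dy ∧ dz
Collecting like 3-forms: d(omega) = (-4*x) dx ∧ dy ∧ dz.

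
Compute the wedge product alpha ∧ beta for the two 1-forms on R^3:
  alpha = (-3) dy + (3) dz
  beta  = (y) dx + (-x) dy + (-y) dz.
alpha ∧ beta = (3*y) dx ∧ dy + (3*x + 3*y) dy ∧ dz + (-3*y) dx ∧ dz

Distribute the wedge, using dx_i ∧ dx_j = -dx_j ∧ dx_i and dx_i ∧ dx_i = 0. For each pair (i, j) with i < j, the coefficient of dx_i ∧ dx_j in alpha ∧ beta is (alpha_i * beta_j - alpha_j * beta_i). Collecting: alpha ∧ beta = (3*y) dx ∧ dy + (3*x + 3*y) dy ∧ dz + (-3*y) dx ∧ dz.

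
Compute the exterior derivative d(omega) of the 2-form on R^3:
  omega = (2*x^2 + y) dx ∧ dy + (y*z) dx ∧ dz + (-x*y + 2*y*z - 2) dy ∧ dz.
d(omega) = (-y - z) dx ∧ dy ∧ dz

For a 2-form omega = sum_{i<j} g_{ij} dx_i ∧ dx_j, the exterior derivative is
  d(omega) = sum_{i<j} d(g_{ij}) ∧ dx_i ∧ dx_j = sum_{i<j, k} (∂g_{ij}/∂x_k) dx_k ∧ dx_i ∧ dx_j.
Expand each term, using dx_k ∧ dx_i ∧ dx_j = sgn(permutation) dx_{(a)} ∧ dx_{(b)} ∧ dx_{(c)} with (a < b < c) sorted:
  d(y*z) includes (∂/∂y)(y*z) dy = (z) dy, which multiplied by dx ∧ dz gives (-z) dx ∧ dy ∧ dz
  d(-x*y + 2*y*z - 2) includes (∂/∂x)(-x*y + 2*y*z - 2) dx = (-y) dx, which multiplied by dy ∧ dz gives (-y) dx ∧ dy ∧ dz
Collecting like 3-forms: d(omega) = (-y - z) dx ∧ dy ∧ dz.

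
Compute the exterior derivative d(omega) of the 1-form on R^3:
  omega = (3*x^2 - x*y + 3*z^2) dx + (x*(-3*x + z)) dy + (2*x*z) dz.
d(omega) = (-5*x + z) dx ∧ dy + (-4*z) dx ∧ dz + (-x) dy ∧ dz

For a 1-form omega = sum_i f_i dx_i, the exterior derivative is
  d(omega) = sum_{i < j} (∂f_j/∂x_i - ∂f_i/∂x_j) dx_i ∧ dx_j.
  coefficient of dx ∧ dy: ∂f_2/∂x - ∂f_1/∂y = ∂(x*(-3*x + z))/∂x - ∂(3*x^2 - x*y + 3*z^2)/∂y = -5*x + z
  coefficient of dx ∧ dz: ∂f_3/∂x - ∂f_1/∂z = ∂(2*x*z)/∂x - ∂(3*x^2 - x*y + 3*z^2)/∂z = -4*z
  coefficient of dy ∧ dz: ∂f_3/∂y - ∂f_2/∂z = ∂(2*x*z)/∂y - ∂(x*(-3*x + z))/∂z = -x
Assembling: d(omega) = (-5*x + z) dx ∧ dy + (-4*z) dx ∧ dz + (-x) dy ∧ dz.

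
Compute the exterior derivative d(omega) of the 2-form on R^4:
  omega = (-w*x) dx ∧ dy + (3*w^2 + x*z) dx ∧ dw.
d(omega) = (-x) dx ∧ dy ∧ dw + (-x) dx ∧ dz ∧ dw

For a 2-form omega = sum_{i<j} g_{ij} dx_i ∧ dx_j, the exterior derivative is
  d(omega) = sum_{i<j} d(g_{ij}) ∧ dx_i ∧ dx_j = sum_{i<j, k} (∂g_{ij}/∂x_k) dx_k ∧ dx_i ∧ dx_j.
Expand each term, using dx_k ∧ dx_i ∧ dx_j = sgn(permutation) dx_{(a)} ∧ dx_{(b)} ∧ dx_{(c)} with (a < b < c) sorted:
  d(-w*x) includes (∂/∂w)(-w*x) dw = (-x) dw, which multiplied by dx ∧ dy gives (-x) dx ∧ dy ∧ dw
  d(3*w^2 + x*z) includes (∂/∂z)(3*w^2 + x*z) dz = (x) dz, which multiplied by dx ∧ dw gives (-x) dx ∧ dz ∧ dw
Collecting like 3-forms: d(omega) = (-x) dx ∧ dy ∧ dw + (-x) dx ∧ dz ∧ dw.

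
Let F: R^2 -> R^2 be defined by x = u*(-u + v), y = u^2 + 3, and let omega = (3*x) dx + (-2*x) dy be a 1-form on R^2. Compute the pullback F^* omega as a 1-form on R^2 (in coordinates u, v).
F^* omega = (u*(10*u^2 - 13*u*v + 3*v^2)) du + (3*u^2*(-u + v)) dv

Using F^*(f dg) = (f ∘ F) d(g ∘ F), substitute each coordinate x_i by F_i(u, v) in f_i, and replace dx_i by d F_i = (∂F_i/∂u) du + (∂F_i/∂v) dv.
  For the x component: f_1(F) = 3*u*(-u + v); d F_1 = (-2*u + v) du + (u) dv
  For the y component: f_2(F) = 2*u*(u - v); d F_2 = (2*u) du + (0) dv
Combining and collecting du, dv coefficients:
  coeff of du: u*(10*u^2 - 13*u*v + 3*v^2)
  coeff of dv: 3*u^2*(-u + v)
F^* omega = (u*(10*u^2 - 13*u*v + 3*v^2)) du + (3*u^2*(-u + v)) dv.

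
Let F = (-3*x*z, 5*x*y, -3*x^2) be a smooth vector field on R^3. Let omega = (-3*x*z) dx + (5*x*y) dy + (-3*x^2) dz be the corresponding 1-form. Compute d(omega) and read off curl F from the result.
d(omega) = (0) dy ∧ dz + (3*x) dz ∧ dx + (5*y) dx ∧ dy; curl F = (0, 3*x, 5*y)

d omega = sum_{i<j} (∂f_j/∂x_i - ∂f_i/∂x_j) dx_i ∧ dx_j. Under the identification (dy ∧ dz, dz ∧ dx, dx ∧ dy) ↔ (e_x, e_y, e_z), the coefficients are exactly the components of curl F. Compute:
  ∂R/∂y - ∂Q/∂z = (0) - (0) = 0
  ∂P/∂z - ∂R/∂x = (-3*x) - (-6*x) = 3*x
  ∂Q/∂x - ∂P/∂y = (5*y) - (0) = 5*y.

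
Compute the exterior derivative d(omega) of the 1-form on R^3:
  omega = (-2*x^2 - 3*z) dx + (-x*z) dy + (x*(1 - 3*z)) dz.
d(omega) = (-z) dx ∧ dy + (4 - 3*z) dx ∧ dz + (x) dy ∧ dz

For a 1-form omega = sum_i f_i dx_i, the exterior derivative is
  d(omega) = sum_{i < j} (∂f_j/∂x_i - ∂f_i/∂x_j) dx_i ∧ dx_j.
  coefficient of dx ∧ dy: ∂f_2/∂x - ∂f_1/∂y = ∂(-x*z)/∂x - ∂(-2*x^2 - 3*z)/∂y = -z
  coefficient of dx ∧ dz: ∂f_3/∂x - ∂f_1/∂z = ∂(x*(1 - 3*z))/∂x - ∂(-2*x^2 - 3*z)/∂z = 4 - 3*z
  coefficient of dy ∧ dz: ∂f_3/∂y - ∂f_2/∂z = ∂(x*(1 - 3*z))/∂y - ∂(-x*z)/∂z = x
Assembling: d(omega) = (-z) dx ∧ dy + (4 - 3*z) dx ∧ dz + (x) dy ∧ dz.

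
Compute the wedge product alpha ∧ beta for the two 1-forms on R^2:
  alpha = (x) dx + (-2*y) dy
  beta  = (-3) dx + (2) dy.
alpha ∧ beta = (2*x - 6*y) dx ∧ dy

Distribute the wedge, using dx_i ∧ dx_j = -dx_j ∧ dx_i and dx_i ∧ dx_i = 0. For each pair (i, j) with i < j, the coefficient of dx_i ∧ dx_j in alpha ∧ beta is (alpha_i * beta_j - alpha_j * beta_i). Collecting: alpha ∧ beta = (2*x - 6*y) dx ∧ dy.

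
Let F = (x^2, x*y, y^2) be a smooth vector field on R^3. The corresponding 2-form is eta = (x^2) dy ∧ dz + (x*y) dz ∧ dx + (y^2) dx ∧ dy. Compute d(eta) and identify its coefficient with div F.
d(eta) = (3*x) dx ∧ dy ∧ dz; div F = 3*x

For a 2-form in R^3 of the form above, applying d gives a 3-form with coefficient ∂P/∂x + ∂Q/∂y + ∂R/∂z:
  ∂P/∂x = 2*x
  ∂Q/∂y = x
  ∂R/∂z = 0
Sum = 3*x, which is exactly div F.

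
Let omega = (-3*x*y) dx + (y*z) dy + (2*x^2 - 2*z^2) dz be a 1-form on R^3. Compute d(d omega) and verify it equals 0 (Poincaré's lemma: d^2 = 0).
d(d omega) = 0

Step 1: d omega = sum_{i<j} (∂f_j/∂x_i - ∂f_i/∂x_j) dx_i ∧ dx_j:
  coeff of dx ∧ dy: 3*x
  coeff of dx ∧ dz: 4*x
  coeff of dy ∧ dz: -y
Step 2: Apply d again to each 2-form coefficient. The only possible 3-form in R^3 is dx ∧ dy ∧ dz, with coefficient
  ∂(coeff of dy∧dz)/∂x - ∂(coeff of dx∧dz)/∂y + ∂(coeff of dx∧dy)/∂z
  = ∂/∂x (-y) - ∂/∂y (4*x) + ∂/∂z (3*x).
Each of these terms simplifies to sums of mixed partials that cancel in pairs. The result is 0 (by equality of mixed partials for smooth functions — Schwarz / Clairaut).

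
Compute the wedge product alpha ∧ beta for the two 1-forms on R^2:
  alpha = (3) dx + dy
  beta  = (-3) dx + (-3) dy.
alpha ∧ beta = (-6) dx ∧ dy

Distribute the wedge, using dx_i ∧ dx_j = -dx_j ∧ dx_i and dx_i ∧ dx_i = 0. For each pair (i, j) with i < j, the coefficient of dx_i ∧ dx_j in alpha ∧ beta is (alpha_i * beta_j - alpha_j * beta_i). Collecting: alpha ∧ beta = (-6) dx ∧ dy.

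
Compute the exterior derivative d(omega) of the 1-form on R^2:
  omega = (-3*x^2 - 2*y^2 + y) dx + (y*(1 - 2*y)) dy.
d(omega) = (4*y - 1) dx ∧ dy

For a 1-form omega = sum_i f_i dx_i, the exterior derivative is
  d(omega) = sum_{i < j} (∂f_j/∂x_i - ∂f_i/∂x_j) dx_i ∧ dx_j.
  coefficient of dx ∧ dy: ∂f_2/∂x - ∂f_1/∂y = ∂(y*(1 - 2*y))/∂x - ∂(-3*x^2 - 2*y^2 + y)/∂y = 4*y - 1
Assembling: d(omega) = (4*y - 1) dx ∧ dy.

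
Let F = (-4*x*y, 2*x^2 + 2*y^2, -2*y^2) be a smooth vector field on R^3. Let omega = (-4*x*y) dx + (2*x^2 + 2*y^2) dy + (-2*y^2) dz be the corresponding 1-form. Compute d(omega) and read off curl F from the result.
d(omega) = (-4*y) dy ∧ dz + (0) dz ∧ dx + (8*x) dx ∧ dy; curl F = (-4*y, 0, 8*x)

d omega = sum_{i<j} (∂f_j/∂x_i - ∂f_i/∂x_j) dx_i ∧ dx_j. Under the identification (dy ∧ dz, dz ∧ dx, dx ∧ dy) ↔ (e_x, e_y, e_z), the coefficients are exactly the components of curl F. Compute:
  ∂R/∂y - ∂Q/∂z = (-4*y) - (0) = -4*y
  ∂P/∂z - ∂R/∂x = (0) - (0) = 0
  ∂Q/∂x - ∂P/∂y = (4*x) - (-4*x) = 8*x.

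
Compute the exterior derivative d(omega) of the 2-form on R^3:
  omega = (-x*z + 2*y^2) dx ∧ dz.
d(omega) = (-4*y) dx ∧ dy ∧ dz

For a 2-form omega = sum_{i<j} g_{ij} dx_i ∧ dx_j, the exterior derivative is
  d(omega) = sum_{i<j} d(g_{ij}) ∧ dx_i ∧ dx_j = sum_{i<j, k} (∂g_{ij}/∂x_k) dx_k ∧ dx_i ∧ dx_j.
Expand each term, using dx_k ∧ dx_i ∧ dx_j = sgn(permutation) dx_{(a)} ∧ dx_{(b)} ∧ dx_{(c)} with (a < b < c) sorted:
  d(-x*z + 2*y^2) includes (∂/∂y)(-x*z + 2*y^2) dy = (4*y) dy, which multiplied by dx ∧ dz gives (-4*y) dx ∧ dy ∧ dz
Collecting like 3-forms: d(omega) = (-4*y) dx ∧ dy ∧ dz.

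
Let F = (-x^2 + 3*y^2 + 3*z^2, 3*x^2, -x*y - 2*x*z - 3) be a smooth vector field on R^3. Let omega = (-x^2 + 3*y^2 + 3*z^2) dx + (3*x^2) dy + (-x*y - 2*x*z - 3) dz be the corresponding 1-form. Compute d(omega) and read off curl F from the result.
d(omega) = (-x) dy ∧ dz + (y + 8*z) dz ∧ dx + (6*x - 6*y) dx ∧ dy; curl F = (-x, y + 8*z, 6*x - 6*y)

d omega = sum_{i<j} (∂f_j/∂x_i - ∂f_i/∂x_j) dx_i ∧ dx_j. Under the identification (dy ∧ dz, dz ∧ dx, dx ∧ dy) ↔ (e_x, e_y, e_z), the coefficients are exactly the components of curl F. Compute:
  ∂R/∂y - ∂Q/∂z = (-x) - (0) = -x
  ∂P/∂z - ∂R/∂x = (6*z) - (-y - 2*z) = y + 8*z
  ∂Q/∂x - ∂P/∂y = (6*x) - (6*y) = 6*x - 6*y.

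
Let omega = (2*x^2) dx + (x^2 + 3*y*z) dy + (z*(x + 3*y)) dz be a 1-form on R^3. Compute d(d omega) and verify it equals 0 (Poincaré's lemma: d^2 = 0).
d(d omega) = 0

Step 1: d omega = sum_{i<j} (∂f_j/∂x_i - ∂f_i/∂x_j) dx_i ∧ dx_j:
  coeff of dx ∧ dy: 2*x
  coeff of dx ∧ dz: z
  coeff of dy ∧ dz: -3*y + 3*z
Step 2: Apply d again to each 2-form coefficient. The only possible 3-form in R^3 is dx ∧ dy ∧ dz, with coefficient
  ∂(coeff of dy∧dz)/∂x - ∂(coeff of dx∧dz)/∂y + ∂(coeff of dx∧dy)/∂z
  = ∂/∂x (-3*y + 3*z) - ∂/∂y (z) + ∂/∂z (2*x).
Each of these terms simplifies to sums of mixed partials that cancel in pairs. The result is 0 (by equality of mixed partials for smooth functions — Schwarz / Clairaut).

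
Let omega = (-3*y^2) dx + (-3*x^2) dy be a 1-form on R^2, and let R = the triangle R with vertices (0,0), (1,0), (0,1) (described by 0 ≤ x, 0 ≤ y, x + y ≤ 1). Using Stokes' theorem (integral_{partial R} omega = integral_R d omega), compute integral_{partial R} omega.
integral_(partial R) omega = 0

Stokes: integral_partial_R omega = integral_R d omega with d omega = (∂Q/∂x - ∂P/∂y) dx ∧ dy.
  ∂Q/∂x = -6*x
  ∂P/∂y = -6*y
  integrand = ∂Q/∂x - ∂P/∂y = -6*x + 6*y.
Integrating over R: integral_0^1 integral_0^{1-x} (-6*x + 6*y) dy dx = 0.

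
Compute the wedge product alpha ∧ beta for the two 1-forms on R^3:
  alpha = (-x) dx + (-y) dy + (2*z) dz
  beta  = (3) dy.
alpha ∧ beta = (-3*x) dx ∧ dy + (-6*z) dy ∧ dz

Distribute the wedge, using dx_i ∧ dx_j = -dx_j ∧ dx_i and dx_i ∧ dx_i = 0. For each pair (i, j) with i < j, the coefficient of dx_i ∧ dx_j in alpha ∧ beta is (alpha_i * beta_j - alpha_j * beta_i). Collecting: alpha ∧ beta = (-3*x) dx ∧ dy + (-6*z) dy ∧ dz.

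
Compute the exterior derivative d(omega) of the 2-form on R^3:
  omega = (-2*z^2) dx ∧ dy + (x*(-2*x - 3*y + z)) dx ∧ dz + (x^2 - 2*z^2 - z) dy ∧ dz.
d(omega) = (5*x - 4*z) dx ∧ dy ∧ dz

For a 2-form omega = sum_{i<j} g_{ij} dx_i ∧ dx_j, the exterior derivative is
  d(omega) = sum_{i<j} d(g_{ij}) ∧ dx_i ∧ dx_j = sum_{i<j, k} (∂g_{ij}/∂x_k) dx_k ∧ dx_i ∧ dx_j.
Expand each term, using dx_k ∧ dx_i ∧ dx_j = sgn(permutation) dx_{(a)} ∧ dx_{(b)} ∧ dx_{(c)} with (a < b < c) sorted:
  d(-2*z^2) includes (∂/∂z)(-2*z^2) dz = (-4*z) dz, which multiplied by dx ∧ dy gives (-4*z) dx ∧ dy ∧ dz
  d(x*(-2*x - 3*y + z)) includes (∂/∂y)(x*(-2*x - 3*y + z)) dy = (-3*x) dy, which multiplied by dx ∧ dz gives (3*x) dx ∧ dy ∧ dz
  d(x^2 - 2*z^2 - z) includes (∂/∂x)(x^2 - 2*z^2 - z) dx = (2*x) dx, which multiplied by dy ∧ dz gives (2*x) dx ∧ dy ∧ dz
Collecting like 3-forms: d(omega) = (5*x - 4*z) dx ∧ dy ∧ dz.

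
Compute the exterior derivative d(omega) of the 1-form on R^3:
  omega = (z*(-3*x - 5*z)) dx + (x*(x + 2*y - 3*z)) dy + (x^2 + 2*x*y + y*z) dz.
d(omega) = (2*x + 2*y - 3*z) dx ∧ dy + (5*x + 2*y + 10*z) dx ∧ dz + (5*x + z) dy ∧ dz

For a 1-form omega = sum_i f_i dx_i, the exterior derivative is
  d(omega) = sum_{i < j} (∂f_j/∂x_i - ∂f_i/∂x_j) dx_i ∧ dx_j.
  coefficient of dx ∧ dy: ∂f_2/∂x - ∂f_1/∂y = ∂(x*(x + 2*y - 3*z))/∂x - ∂(z*(-3*x - 5*z))/∂y = 2*x + 2*y - 3*z
  coefficient of dx ∧ dz: ∂f_3/∂x - ∂f_1/∂z = ∂(x^2 + 2*x*y + y*z)/∂x - ∂(z*(-3*x - 5*z))/∂z = 5*x + 2*y + 10*z
  coefficient of dy ∧ dz: ∂f_3/∂y - ∂f_2/∂z = ∂(x^2 + 2*x*y + y*z)/∂y - ∂(x*(x + 2*y - 3*z))/∂z = 5*x + z
Assembling: d(omega) = (2*x + 2*y - 3*z) dx ∧ dy + (5*x + 2*y + 10*z) dx ∧ dz + (5*x + z) dy ∧ dz.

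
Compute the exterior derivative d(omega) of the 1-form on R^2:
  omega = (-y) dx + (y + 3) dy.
d(omega) = (1) dx ∧ dy

For a 1-form omega = sum_i f_i dx_i, the exterior derivative is
  d(omega) = sum_{i < j} (∂f_j/∂x_i - ∂f_i/∂x_j) dx_i ∧ dx_j.
  coefficient of dx ∧ dy: ∂f_2/∂x - ∂f_1/∂y = ∂(y + 3)/∂x - ∂(-y)/∂y = 1
Assembling: d(omega) = (1) dx ∧ dy.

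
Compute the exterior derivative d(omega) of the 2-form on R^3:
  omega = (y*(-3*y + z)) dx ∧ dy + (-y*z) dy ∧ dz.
d(omega) = (y) dx ∧ dy ∧ dz

For a 2-form omega = sum_{i<j} g_{ij} dx_i ∧ dx_j, the exterior derivative is
  d(omega) = sum_{i<j} d(g_{ij}) ∧ dx_i ∧ dx_j = sum_{i<j, k} (∂g_{ij}/∂x_k) dx_k ∧ dx_i ∧ dx_j.
Expand each term, using dx_k ∧ dx_i ∧ dx_j = sgn(permutation) dx_{(a)} ∧ dx_{(b)} ∧ dx_{(c)} with (a < b < c) sorted:
  d(y*(-3*y + z)) includes (∂/∂z)(y*(-3*y + z)) dz = (y) dz, which multiplied by dx ∧ dy gives (y) dx ∧ dy ∧ dz
Collecting like 3-forms: d(omega) = (y) dx ∧ dy ∧ dz.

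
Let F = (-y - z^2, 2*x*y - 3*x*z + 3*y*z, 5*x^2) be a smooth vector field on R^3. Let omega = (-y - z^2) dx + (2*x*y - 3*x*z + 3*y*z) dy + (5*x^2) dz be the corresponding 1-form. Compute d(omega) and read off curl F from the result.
d(omega) = (3*x - 3*y) dy ∧ dz + (-10*x - 2*z) dz ∧ dx + (2*y - 3*z + 1) dx ∧ dy; curl F = (3*x - 3*y, -10*x - 2*z, 2*y - 3*z + 1)

d omega = sum_{i<j} (∂f_j/∂x_i - ∂f_i/∂x_j) dx_i ∧ dx_j. Under the identification (dy ∧ dz, dz ∧ dx, dx ∧ dy) ↔ (e_x, e_y, e_z), the coefficients are exactly the components of curl F. Compute:
  ∂R/∂y - ∂Q/∂z = (0) - (-3*x + 3*y) = 3*x - 3*y
  ∂P/∂z - ∂R/∂x = (-2*z) - (10*x) = -10*x - 2*z
  ∂Q/∂x - ∂P/∂y = (2*y - 3*z) - (-1) = 2*y - 3*z + 1.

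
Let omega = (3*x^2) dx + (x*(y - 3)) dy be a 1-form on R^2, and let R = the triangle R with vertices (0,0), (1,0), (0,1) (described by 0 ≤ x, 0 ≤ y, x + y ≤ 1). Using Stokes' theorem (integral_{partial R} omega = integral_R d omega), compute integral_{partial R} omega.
integral_(partial R) omega = -4/3

Stokes: integral_partial_R omega = integral_R d omega with d omega = (∂Q/∂x - ∂P/∂y) dx ∧ dy.
  ∂Q/∂x = y - 3
  ∂P/∂y = 0
  integrand = ∂Q/∂x - ∂P/∂y = y - 3.
Integrating over R: integral_0^1 integral_0^{1-x} (y - 3) dy dx = -4/3.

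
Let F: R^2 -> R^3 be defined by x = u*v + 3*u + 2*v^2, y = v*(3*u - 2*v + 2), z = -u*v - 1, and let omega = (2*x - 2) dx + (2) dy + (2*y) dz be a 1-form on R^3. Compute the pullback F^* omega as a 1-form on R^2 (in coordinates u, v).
F^* omega = (-4*u*v^2 + 12*u*v + 18*u + 8*v^3 + 8*v^2 + 4*v - 6) du + (-4*u^2*v + 6*u^2 + 16*u*v^2 + 20*u*v + 4*u + 16*v^3 - 16*v + 4) dv

Using F^*(f dg) = (f ∘ F) d(g ∘ F), substitute each coordinate x_i by F_i(u, v) in f_i, and replace dx_i by d F_i = (∂F_i/∂u) du + (∂F_i/∂v) dv.
  For the x component: f_1(F) = 2*u*v + 6*u + 4*v^2 - 2; d F_1 = (v + 3) du + (u + 4*v) dv
  For the y component: f_2(F) = 2; d F_2 = (3*v) du + (3*u - 4*v + 2) dv
  For the z component: f_3(F) = 2*v*(3*u - 2*v + 2); d F_3 = (-v) du + (-u) dv
Combining and collecting du, dv coefficients:
  coeff of du: -4*u*v^2 + 12*u*v + 18*u + 8*v^3 + 8*v^2 + 4*v - 6
  coeff of dv: -4*u^2*v + 6*u^2 + 16*u*v^2 + 20*u*v + 4*u + 16*v^3 - 16*v + 4
F^* omega = (-4*u*v^2 + 12*u*v + 18*u + 8*v^3 + 8*v^2 + 4*v - 6) du + (-4*u^2*v + 6*u^2 + 16*u*v^2 + 20*u*v + 4*u + 16*v^3 - 16*v + 4) dv.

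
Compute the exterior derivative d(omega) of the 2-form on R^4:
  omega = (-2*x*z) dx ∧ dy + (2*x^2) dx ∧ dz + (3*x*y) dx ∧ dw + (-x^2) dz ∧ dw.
d(omega) = (-2*x) dx ∧ dy ∧ dz + (-3*x) dx ∧ dy ∧ dw + (-2*x) dx ∧ dz ∧ dw

For a 2-form omega = sum_{i<j} g_{ij} dx_i ∧ dx_j, the exterior derivative is
  d(omega) = sum_{i<j} d(g_{ij}) ∧ dx_i ∧ dx_j = sum_{i<j, k} (∂g_{ij}/∂x_k) dx_k ∧ dx_i ∧ dx_j.
Expand each term, using dx_k ∧ dx_i ∧ dx_j = sgn(permutation) dx_{(a)} ∧ dx_{(b)} ∧ dx_{(c)} with (a < b < c) sorted:
  d(-2*x*z) includes (∂/∂z)(-2*x*z) dz = (-2*x) dz, which multiplied by dx ∧ dy gives (-2*x) dx ∧ dy ∧ dz
  d(3*x*y) includes (∂/∂y)(3*x*y) dy = (3*x) dy, which multiplied by dx ∧ dw gives (-3*x) dx ∧ dy ∧ dw
  d(-x^2) includes (∂/∂x)(-x^2) dx = (-2*x) dx, which multiplied by dz ∧ dw gives (-2*x) dx ∧ dz ∧ dw
Collecting like 3-forms: d(omega) = (-2*x) dx ∧ dy ∧ dz + (-3*x) dx ∧ dy ∧ dw + (-2*x) dx ∧ dz ∧ dw.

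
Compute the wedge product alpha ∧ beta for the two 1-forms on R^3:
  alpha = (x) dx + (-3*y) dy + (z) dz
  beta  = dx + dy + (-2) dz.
alpha ∧ beta = (x + 3*y) dx ∧ dy + (-2*x - z) dx ∧ dz + (6*y - z) dy ∧ dz

Distribute the wedge, using dx_i ∧ dx_j = -dx_j ∧ dx_i and dx_i ∧ dx_i = 0. For each pair (i, j) with i < j, the coefficient of dx_i ∧ dx_j in alpha ∧ beta is (alpha_i * beta_j - alpha_j * beta_i). Collecting: alpha ∧ beta = (x + 3*y) dx ∧ dy + (-2*x - z) dx ∧ dz + (6*y - z) dy ∧ dz.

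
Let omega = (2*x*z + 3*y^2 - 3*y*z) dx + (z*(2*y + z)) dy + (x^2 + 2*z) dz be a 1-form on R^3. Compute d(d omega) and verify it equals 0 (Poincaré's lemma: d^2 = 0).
d(d omega) = 0

Step 1: d omega = sum_{i<j} (∂f_j/∂x_i - ∂f_i/∂x_j) dx_i ∧ dx_j:
  coeff of dx ∧ dy: -6*y + 3*z
  coeff of dx ∧ dz: 3*y
  coeff of dy ∧ dz: -2*y - 2*z
Step 2: Apply d again to each 2-form coefficient. The only possible 3-form in R^3 is dx ∧ dy ∧ dz, with coefficient
  ∂(coeff of dy∧dz)/∂x - ∂(coeff of dx∧dz)/∂y + ∂(coeff of dx∧dy)/∂z
  = ∂/∂x (-2*y - 2*z) - ∂/∂y (3*y) + ∂/∂z (-6*y + 3*z).
Each of these terms simplifies to sums of mixed partials that cancel in pairs. The result is 0 (by equality of mixed partials for smooth functions — Schwarz / Clairaut).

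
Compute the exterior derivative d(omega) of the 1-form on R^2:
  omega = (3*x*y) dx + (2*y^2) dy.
d(omega) = (-3*x) dx ∧ dy

For a 1-form omega = sum_i f_i dx_i, the exterior derivative is
  d(omega) = sum_{i < j} (∂f_j/∂x_i - ∂f_i/∂x_j) dx_i ∧ dx_j.
  coefficient of dx ∧ dy: ∂f_2/∂x - ∂f_1/∂y = ∂(2*y^2)/∂x - ∂(3*x*y)/∂y = -3*x
Assembling: d(omega) = (-3*x) dx ∧ dy.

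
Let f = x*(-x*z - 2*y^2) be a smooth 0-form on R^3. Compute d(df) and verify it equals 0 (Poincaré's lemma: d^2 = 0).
d(df) = 0

Step 1: df = sum_i (∂f/∂x_i) dx_i = (-2*x*z - 2*y^2) dx + (-4*x*y) dy + (-x^2) dz.
Step 2: Apply d again. Using the 1-form formula, the coefficient of dx ∧ dy in d(df) is ∂^2 f/∂x ∂y - ∂^2 f/∂y ∂x = (-4*y) - (-4*y) = 0 (equality of mixed partials for smooth f).
Similarly for dx ∧ dz and dy ∧ dz — all coefficients vanish. So d(df) = 0.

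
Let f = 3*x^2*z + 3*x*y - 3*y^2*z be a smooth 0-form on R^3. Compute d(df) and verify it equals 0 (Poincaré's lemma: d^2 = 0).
d(df) = 0

Step 1: df = sum_i (∂f/∂x_i) dx_i = (6*x*z + 3*y) dx + (3*x - 6*y*z) dy + (3*x^2 - 3*y^2) dz.
Step 2: Apply d again. Using the 1-form formula, the coefficient of dx ∧ dy in d(df) is ∂^2 f/∂x ∂y - ∂^2 f/∂y ∂x = (3) - (3) = 0 (equality of mixed partials for smooth f).
Similarly for dx ∧ dz and dy ∧ dz — all coefficients vanish. So d(df) = 0.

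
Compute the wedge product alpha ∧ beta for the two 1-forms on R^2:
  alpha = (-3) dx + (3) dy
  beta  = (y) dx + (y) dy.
alpha ∧ beta = (-6*y) dx ∧ dy

Distribute the wedge, using dx_i ∧ dx_j = -dx_j ∧ dx_i and dx_i ∧ dx_i = 0. For each pair (i, j) with i < j, the coefficient of dx_i ∧ dx_j in alpha ∧ beta is (alpha_i * beta_j - alpha_j * beta_i). Collecting: alpha ∧ beta = (-6*y) dx ∧ dy.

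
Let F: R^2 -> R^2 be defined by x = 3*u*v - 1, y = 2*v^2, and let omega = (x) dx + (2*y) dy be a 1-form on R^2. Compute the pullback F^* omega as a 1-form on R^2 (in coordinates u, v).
F^* omega = (3*v*(3*u*v - 1)) du + (9*u^2*v - 3*u + 16*v^3) dv

Using F^*(f dg) = (f ∘ F) d(g ∘ F), substitute each coordinate x_i by F_i(u, v) in f_i, and replace dx_i by d F_i = (∂F_i/∂u) du + (∂F_i/∂v) dv.
  For the x component: f_1(F) = 3*u*v - 1; d F_1 = (3*v) du + (3*u) dv
  For the y component: f_2(F) = 4*v^2; d F_2 = (0) du + (4*v) dv
Combining and collecting du, dv coefficients:
  coeff of du: 3*v*(3*u*v - 1)
  coeff of dv: 9*u^2*v - 3*u + 16*v^3
F^* omega = (3*v*(3*u*v - 1)) du + (9*u^2*v - 3*u + 16*v^3) dv.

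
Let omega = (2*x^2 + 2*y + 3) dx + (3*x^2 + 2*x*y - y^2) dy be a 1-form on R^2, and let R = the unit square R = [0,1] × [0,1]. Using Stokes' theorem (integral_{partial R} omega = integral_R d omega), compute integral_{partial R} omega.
integral_(partial R) omega = 2

Stokes: integral_partial_R omega = integral_R d omega with d omega = (∂Q/∂x - ∂P/∂y) dx ∧ dy.
  ∂Q/∂x = 6*x + 2*y
  ∂P/∂y = 2
  integrand = ∂Q/∂x - ∂P/∂y = 6*x + 2*y - 2.
Integrating over R: integral_0^1 integral_0^1 (6*x + 2*y - 2) dx dy = 2.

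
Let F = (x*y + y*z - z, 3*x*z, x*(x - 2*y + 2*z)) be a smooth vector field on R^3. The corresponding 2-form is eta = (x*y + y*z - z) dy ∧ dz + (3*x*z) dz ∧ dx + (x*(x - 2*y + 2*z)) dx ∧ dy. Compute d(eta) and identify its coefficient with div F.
d(eta) = (2*x + y) dx ∧ dy ∧ dz; div F = 2*x + y

For a 2-form in R^3 of the form above, applying d gives a 3-form with coefficient ∂P/∂x + ∂Q/∂y + ∂R/∂z:
  ∂P/∂x = y
  ∂Q/∂y = 0
  ∂R/∂z = 2*x
Sum = 2*x + y, which is exactly div F.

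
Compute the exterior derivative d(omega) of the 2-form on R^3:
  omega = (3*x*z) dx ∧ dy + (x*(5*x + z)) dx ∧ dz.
d(omega) = (3*x) dx ∧ dy ∧ dz

For a 2-form omega = sum_{i<j} g_{ij} dx_i ∧ dx_j, the exterior derivative is
  d(omega) = sum_{i<j} d(g_{ij}) ∧ dx_i ∧ dx_j = sum_{i<j, k} (∂g_{ij}/∂x_k) dx_k ∧ dx_i ∧ dx_j.
Expand each term, using dx_k ∧ dx_i ∧ dx_j = sgn(permutation) dx_{(a)} ∧ dx_{(b)} ∧ dx_{(c)} with (a < b < c) sorted:
  d(3*x*z) includes (∂/∂z)(3*x*z) dz = (3*x) dz, which multiplied by dx ∧ dy gives (3*x) dx ∧ dy ∧ dz
Collecting like 3-forms: d(omega) = (3*x) dx ∧ dy ∧ dz.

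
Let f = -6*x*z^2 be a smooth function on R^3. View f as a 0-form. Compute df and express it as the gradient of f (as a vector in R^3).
df = (-6*z^2) dx + (0) dy + (-12*x*z) dz; grad f = (-6*z^2, 0, -12*x*z)

For a 0-form f, d f = (∂f/∂x) dx + (∂f/∂y) dy + (∂f/∂z) dz. The components of the vector representation are exactly the entries of grad f in Cartesian coordinates:
  ∂f/∂x = -6*z^2
  ∂f/∂y = 0
  ∂f/∂z = -12*x*z.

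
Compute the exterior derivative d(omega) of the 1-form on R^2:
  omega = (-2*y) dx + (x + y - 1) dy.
d(omega) = (3) dx ∧ dy

For a 1-form omega = sum_i f_i dx_i, the exterior derivative is
  d(omega) = sum_{i < j} (∂f_j/∂x_i - ∂f_i/∂x_j) dx_i ∧ dx_j.
  coefficient of dx ∧ dy: ∂f_2/∂x - ∂f_1/∂y = ∂(x + y - 1)/∂x - ∂(-2*y)/∂y = 3
Assembling: d(omega) = (3) dx ∧ dy.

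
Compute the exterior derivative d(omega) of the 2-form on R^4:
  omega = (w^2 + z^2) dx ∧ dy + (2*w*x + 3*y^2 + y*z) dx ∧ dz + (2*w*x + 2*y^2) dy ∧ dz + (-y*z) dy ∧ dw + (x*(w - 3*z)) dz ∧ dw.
d(omega) = (2*w - 6*y + z) dx ∧ dy ∧ dz + (2*w) dx ∧ dy ∧ dw + (w + 2*x - 3*z) dx ∧ dz ∧ dw + (2*x + y) dy ∧ dz ∧ dw

For a 2-form omega = sum_{i<j} g_{ij} dx_i ∧ dx_j, the exterior derivative is
  d(omega) = sum_{i<j} d(g_{ij}) ∧ dx_i ∧ dx_j = sum_{i<j, k} (∂g_{ij}/∂x_k) dx_k ∧ dx_i ∧ dx_j.
Expand each term, using dx_k ∧ dx_i ∧ dx_j = sgn(permutation) dx_{(a)} ∧ dx_{(b)} ∧ dx_{(c)} with (a < b < c) sorted:
  d(w^2 + z^2) includes (∂/∂z)(w^2 + z^2) dz = (2*z) dz, which multiplied by dx ∧ dy gives (2*z) dx ∧ dy ∧ dz
  d(w^2 + z^2) includes (∂/∂w)(w^2 + z^2) dw = (2*w) dw, which multiplied by dx ∧ dy gives (2*w) dx ∧ dy ∧ dw
  d(2*w*x + 3*y^2 + y*z) includes (∂/∂y)(2*w*x + 3*y^2 + y*z) dy = (6*y + z) dy, which multiplied by dx ∧ dz gives (-6*y - z) dx ∧ dy ∧ dz
  d(2*w*x + 3*y^2 + y*z) includes (∂/∂w)(2*w*x + 3*y^2 + y*z) dw = (2*x) dw, which multiplied by dx ∧ dz gives (2*x) dx ∧ dz ∧ dw
  d(2*w*x + 2*y^2) includes (∂/∂x)(2*w*x + 2*y^2) dx = (2*w) dx, which multiplied by dy ∧ dz gives (2*w) dx ∧ dy ∧ dz
  d(2*w*x + 2*y^2) includes (∂/∂w)(2*w*x + 2*y^2) dw = (2*x) dw, which multiplied by dy ∧ dz gives (2*x) dy ∧ dz ∧ dw
  d(-y*z) includes (∂/∂z)(-y*z) dz = (-y) dz, which multiplied by dy ∧ dw gives (y) dy ∧ dz ∧ dw
  d(x*(w - 3*z)) includes (∂/∂x)(x*(w - 3*z)) dx = (w - 3*z) dx, which multiplied by dz ∧ dw gives (w - 3*z) dx ∧ dz ∧ dw
Collecting like 3-forms: d(omega) = (2*w - 6*y + z) dx ∧ dy ∧ dz + (2*w) dx ∧ dy ∧ dw + (w + 2*x - 3*z) dx ∧ dz ∧ dw + (2*x + y) dy ∧ dz ∧ dw.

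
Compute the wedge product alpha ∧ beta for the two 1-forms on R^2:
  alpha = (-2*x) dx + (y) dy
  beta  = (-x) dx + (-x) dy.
alpha ∧ beta = (x*(2*x + y)) dx ∧ dy

Distribute the wedge, using dx_i ∧ dx_j = -dx_j ∧ dx_i and dx_i ∧ dx_i = 0. For each pair (i, j) with i < j, the coefficient of dx_i ∧ dx_j in alpha ∧ beta is (alpha_i * beta_j - alpha_j * beta_i). Collecting: alpha ∧ beta = (x*(2*x + y)) dx ∧ dy.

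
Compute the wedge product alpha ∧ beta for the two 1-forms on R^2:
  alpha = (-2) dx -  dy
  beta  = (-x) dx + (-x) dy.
alpha ∧ beta = (x) dx ∧ dy

Distribute the wedge, using dx_i ∧ dx_j = -dx_j ∧ dx_i and dx_i ∧ dx_i = 0. For each pair (i, j) with i < j, the coefficient of dx_i ∧ dx_j in alpha ∧ beta is (alpha_i * beta_j - alpha_j * beta_i). Collecting: alpha ∧ beta = (x) dx ∧ dy.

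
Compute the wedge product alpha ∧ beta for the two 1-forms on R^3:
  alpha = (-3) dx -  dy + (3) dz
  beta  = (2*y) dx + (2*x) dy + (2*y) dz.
alpha ∧ beta = (-6*x + 2*y) dx ∧ dy + (-12*y) dx ∧ dz + (-6*x - 2*y) dy ∧ dz

Distribute the wedge, using dx_i ∧ dx_j = -dx_j ∧ dx_i and dx_i ∧ dx_i = 0. For each pair (i, j) with i < j, the coefficient of dx_i ∧ dx_j in alpha ∧ beta is (alpha_i * beta_j - alpha_j * beta_i). Collecting: alpha ∧ beta = (-6*x + 2*y) dx ∧ dy + (-12*y) dx ∧ dz + (-6*x - 2*y) dy ∧ dz.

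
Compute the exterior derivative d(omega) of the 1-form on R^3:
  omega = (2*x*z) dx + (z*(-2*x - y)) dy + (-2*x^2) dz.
d(omega) = (-2*z) dx ∧ dy + (-6*x) dx ∧ dz + (2*x + y) dy ∧ dz

For a 1-form omega = sum_i f_i dx_i, the exterior derivative is
  d(omega) = sum_{i < j} (∂f_j/∂x_i - ∂f_i/∂x_j) dx_i ∧ dx_j.
  coefficient of dx ∧ dy: ∂f_2/∂x - ∂f_1/∂y = ∂(z*(-2*x - y))/∂x - ∂(2*x*z)/∂y = -2*z
  coefficient of dx ∧ dz: ∂f_3/∂x - ∂f_1/∂z = ∂(-2*x^2)/∂x - ∂(2*x*z)/∂z = -6*x
  coefficient of dy ∧ dz: ∂f_3/∂y - ∂f_2/∂z = ∂(-2*x^2)/∂y - ∂(z*(-2*x - y))/∂z = 2*x + y
Assembling: d(omega) = (-2*z) dx ∧ dy + (-6*x) dx ∧ dz + (2*x + y) dy ∧ dz.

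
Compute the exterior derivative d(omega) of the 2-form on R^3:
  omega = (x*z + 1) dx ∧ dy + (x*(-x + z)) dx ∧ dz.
d(omega) = (x) dx ∧ dy ∧ dz

For a 2-form omega = sum_{i<j} g_{ij} dx_i ∧ dx_j, the exterior derivative is
  d(omega) = sum_{i<j} d(g_{ij}) ∧ dx_i ∧ dx_j = sum_{i<j, k} (∂g_{ij}/∂x_k) dx_k ∧ dx_i ∧ dx_j.
Expand each term, using dx_k ∧ dx_i ∧ dx_j = sgn(permutation) dx_{(a)} ∧ dx_{(b)} ∧ dx_{(c)} with (a < b < c) sorted:
  d(x*z + 1) includes (∂/∂z)(x*z + 1) dz = (x) dz, which multiplied by dx ∧ dy gives (x) dx ∧ dy ∧ dz
Collecting like 3-forms: d(omega) = (x) dx ∧ dy ∧ dz.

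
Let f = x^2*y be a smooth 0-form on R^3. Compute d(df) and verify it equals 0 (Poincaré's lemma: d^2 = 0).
d(df) = 0

Step 1: df = sum_i (∂f/∂x_i) dx_i = (2*x*y) dx + (x^2) dy + (0) dz.
Step 2: Apply d again. Using the 1-form formula, the coefficient of dx ∧ dy in d(df) is ∂^2 f/∂x ∂y - ∂^2 f/∂y ∂x = (2*x) - (2*x) = 0 (equality of mixed partials for smooth f).
Similarly for dx ∧ dz and dy ∧ dz — all coefficients vanish. So d(df) = 0.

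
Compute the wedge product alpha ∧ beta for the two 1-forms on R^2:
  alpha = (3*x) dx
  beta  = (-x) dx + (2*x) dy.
alpha ∧ beta = (6*x^2) dx ∧ dy

Distribute the wedge, using dx_i ∧ dx_j = -dx_j ∧ dx_i and dx_i ∧ dx_i = 0. For each pair (i, j) with i < j, the coefficient of dx_i ∧ dx_j in alpha ∧ beta is (alpha_i * beta_j - alpha_j * beta_i). Collecting: alpha ∧ beta = (6*x^2) dx ∧ dy.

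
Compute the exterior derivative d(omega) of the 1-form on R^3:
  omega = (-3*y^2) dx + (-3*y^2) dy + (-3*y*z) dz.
d(omega) = (6*y) dx ∧ dy + (-3*z) dy ∧ dz

For a 1-form omega = sum_i f_i dx_i, the exterior derivative is
  d(omega) = sum_{i < j} (∂f_j/∂x_i - ∂f_i/∂x_j) dx_i ∧ dx_j.
  coefficient of dx ∧ dy: ∂f_2/∂x - ∂f_1/∂y = ∂(-3*y^2)/∂x - ∂(-3*y^2)/∂y = 6*y
  coefficient of dy ∧ dz: ∂f_3/∂y - ∂f_2/∂z = ∂(-3*y*z)/∂y - ∂(-3*y^2)/∂z = -3*z
Assembling: d(omega) = (6*y) dx ∧ dy + (-3*z) dy ∧ dz.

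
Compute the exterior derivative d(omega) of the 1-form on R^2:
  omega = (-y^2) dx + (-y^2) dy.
d(omega) = (2*y) dx ∧ dy

For a 1-form omega = sum_i f_i dx_i, the exterior derivative is
  d(omega) = sum_{i < j} (∂f_j/∂x_i - ∂f_i/∂x_j) dx_i ∧ dx_j.
  coefficient of dx ∧ dy: ∂f_2/∂x - ∂f_1/∂y = ∂(-y^2)/∂x - ∂(-y^2)/∂y = 2*y
Assembling: d(omega) = (2*y) dx ∧ dy.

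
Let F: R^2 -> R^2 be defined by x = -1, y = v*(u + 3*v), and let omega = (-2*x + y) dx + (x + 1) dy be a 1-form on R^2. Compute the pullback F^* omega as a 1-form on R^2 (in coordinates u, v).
F^* omega = 0

Using F^*(f dg) = (f ∘ F) d(g ∘ F), substitute each coordinate x_i by F_i(u, v) in f_i, and replace dx_i by d F_i = (∂F_i/∂u) du + (∂F_i/∂v) dv.
  For the x component: f_1(F) = u*v + 3*v^2 + 2; d F_1 = (0) du + (0) dv
  For the y component: f_2(F) = 0; d F_2 = (v) du + (u + 6*v) dv
Combining and collecting du, dv coefficients:
  coeff of du: 0
  coeff of dv: 0
F^* omega = 0.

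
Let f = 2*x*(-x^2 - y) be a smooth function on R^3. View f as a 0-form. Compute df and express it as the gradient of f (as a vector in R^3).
df = (-6*x^2 - 2*y) dx + (-2*x) dy + (0) dz; grad f = (-6*x^2 - 2*y, -2*x, 0)

For a 0-form f, d f = (∂f/∂x) dx + (∂f/∂y) dy + (∂f/∂z) dz. The components of the vector representation are exactly the entries of grad f in Cartesian coordinates:
  ∂f/∂x = -6*x^2 - 2*y
  ∂f/∂y = -2*x
  ∂f/∂z = 0.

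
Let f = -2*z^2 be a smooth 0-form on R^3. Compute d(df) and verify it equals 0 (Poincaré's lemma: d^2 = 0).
d(df) = 0

Step 1: df = sum_i (∂f/∂x_i) dx_i = (0) dx + (0) dy + (-4*z) dz.
Step 2: Apply d again. Using the 1-form formula, the coefficient of dx ∧ dy in d(df) is ∂^2 f/∂x ∂y - ∂^2 f/∂y ∂x = (0) - (0) = 0 (equality of mixed partials for smooth f).
Similarly for dx ∧ dz and dy ∧ dz — all coefficients vanish. So d(df) = 0.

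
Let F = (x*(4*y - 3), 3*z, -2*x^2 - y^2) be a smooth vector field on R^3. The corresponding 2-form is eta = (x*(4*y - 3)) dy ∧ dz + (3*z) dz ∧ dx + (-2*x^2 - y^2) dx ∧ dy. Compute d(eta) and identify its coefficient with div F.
d(eta) = (4*y - 3) dx ∧ dy ∧ dz; div F = 4*y - 3

For a 2-form in R^3 of the form above, applying d gives a 3-form with coefficient ∂P/∂x + ∂Q/∂y + ∂R/∂z:
  ∂P/∂x = 4*y - 3
  ∂Q/∂y = 0
  ∂R/∂z = 0
Sum = 4*y - 3, which is exactly div F.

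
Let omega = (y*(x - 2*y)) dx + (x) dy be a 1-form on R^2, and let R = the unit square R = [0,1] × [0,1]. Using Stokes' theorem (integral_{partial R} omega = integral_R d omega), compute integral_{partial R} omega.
integral_(partial R) omega = 5/2

Stokes: integral_partial_R omega = integral_R d omega with d omega = (∂Q/∂x - ∂P/∂y) dx ∧ dy.
  ∂Q/∂x = 1
  ∂P/∂y = x - 4*y
  integrand = ∂Q/∂x - ∂P/∂y = -x + 4*y + 1.
Integrating over R: integral_0^1 integral_0^1 (-x + 4*y + 1) dx dy = 5/2.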